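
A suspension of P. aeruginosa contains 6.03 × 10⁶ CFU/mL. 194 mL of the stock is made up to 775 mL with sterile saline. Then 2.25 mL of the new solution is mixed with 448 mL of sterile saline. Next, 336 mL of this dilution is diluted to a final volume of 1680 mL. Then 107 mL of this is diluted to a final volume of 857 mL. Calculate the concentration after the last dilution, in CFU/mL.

188 CFU/mL

Overall dilution factor = 3.995 × 200.1 × 5 × 8.009 = 3.20 × 10⁴.
6.03 × 10⁶ CFU/mL / 3.20 × 10⁴ = 188 CFU/mL.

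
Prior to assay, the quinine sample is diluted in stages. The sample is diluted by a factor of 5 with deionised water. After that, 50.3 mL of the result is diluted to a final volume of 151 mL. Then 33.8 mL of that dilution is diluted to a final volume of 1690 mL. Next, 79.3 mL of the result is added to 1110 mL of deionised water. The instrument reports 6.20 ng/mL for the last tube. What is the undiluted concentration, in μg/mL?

69.8 μg/mL

Overall dilution factor = 5 × 3.002 × 50 × 15.00 = 1.13 × 10⁴.
Original = 6.20 ng/mL × 1.13 × 10⁴ = 6.98 × 10⁴ ng/mL = 69.8 μg/mL.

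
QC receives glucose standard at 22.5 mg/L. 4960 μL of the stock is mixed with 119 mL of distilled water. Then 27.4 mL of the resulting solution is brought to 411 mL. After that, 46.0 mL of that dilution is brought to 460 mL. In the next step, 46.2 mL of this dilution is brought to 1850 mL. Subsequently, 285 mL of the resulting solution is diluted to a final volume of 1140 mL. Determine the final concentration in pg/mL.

37.5 pg/mL

Overall dilution factor = 24.99 × 15 × 10 × 40.04 × 4 = 6.00 × 10⁵.
22.5 mg/L / 6.00 × 10⁵ = 3.75 × 10⁻⁵ mg/L = 37.5 pg/mL.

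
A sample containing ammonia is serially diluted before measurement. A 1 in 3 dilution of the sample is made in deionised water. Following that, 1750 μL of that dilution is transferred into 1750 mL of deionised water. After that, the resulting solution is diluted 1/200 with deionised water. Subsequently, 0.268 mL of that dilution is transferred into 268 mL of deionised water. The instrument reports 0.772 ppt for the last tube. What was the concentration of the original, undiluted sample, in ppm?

Overall dilution factor = 3 × 1001 × 200 × 1001 = 6.01 × 10⁸.
Original = 0.772 ppt × 6.01 × 10⁸ = 4.64 × 10⁸ ppt = 464 ppm.

464 ppm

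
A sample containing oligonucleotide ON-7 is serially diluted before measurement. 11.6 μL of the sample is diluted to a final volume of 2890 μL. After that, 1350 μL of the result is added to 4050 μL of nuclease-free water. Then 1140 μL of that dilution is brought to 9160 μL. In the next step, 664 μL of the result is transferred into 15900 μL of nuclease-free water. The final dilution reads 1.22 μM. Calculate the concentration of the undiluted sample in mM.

244 mM

Overall dilution factor = 249.1 × 4 × 8.035 × 24.95 = 2.00 × 10⁵.
Original = 1.22 μM × 2.00 × 10⁵ = 2.44 × 10⁵ μM = 244 mM.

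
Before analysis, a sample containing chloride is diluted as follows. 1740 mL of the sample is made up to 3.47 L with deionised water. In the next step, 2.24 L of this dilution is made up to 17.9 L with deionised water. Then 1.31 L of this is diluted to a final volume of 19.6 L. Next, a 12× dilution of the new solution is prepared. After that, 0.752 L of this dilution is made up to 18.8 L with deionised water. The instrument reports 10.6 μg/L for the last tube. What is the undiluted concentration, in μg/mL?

758 μg/mL

Overall dilution factor = 1.994 × 7.991 × 14.96 × 12 × 25 = 7.15 × 10⁴.
Original = 10.6 μg/L × 7.15 × 10⁴ = 7.58 × 10⁵ μg/L = 758 μg/mL.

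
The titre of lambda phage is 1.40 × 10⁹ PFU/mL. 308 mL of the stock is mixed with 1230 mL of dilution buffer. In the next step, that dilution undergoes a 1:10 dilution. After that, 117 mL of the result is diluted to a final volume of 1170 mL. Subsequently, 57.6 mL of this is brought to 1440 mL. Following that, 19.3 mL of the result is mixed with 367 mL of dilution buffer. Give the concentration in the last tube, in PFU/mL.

Overall dilution factor = 4.994 × 10 × 10 × 25 × 20.02 = 2.50 × 10⁵.
1.40 × 10⁹ PFU/mL / 2.50 × 10⁵ = 5600 PFU/mL.

5600 PFU/mL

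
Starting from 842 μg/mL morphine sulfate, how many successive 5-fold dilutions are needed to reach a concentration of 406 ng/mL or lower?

Need 5ⁿ ≥ 2074, so n ≥ log(2074)/log(5) = 4.75.
Minimum whole steps: n = 5.

5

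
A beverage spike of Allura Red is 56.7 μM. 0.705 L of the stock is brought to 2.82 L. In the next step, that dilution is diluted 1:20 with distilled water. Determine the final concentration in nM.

Overall dilution factor = 4 × 20 = 80.0.
56.7 μM / 80.0 = 0.709 μM = 709 nM.

709 nM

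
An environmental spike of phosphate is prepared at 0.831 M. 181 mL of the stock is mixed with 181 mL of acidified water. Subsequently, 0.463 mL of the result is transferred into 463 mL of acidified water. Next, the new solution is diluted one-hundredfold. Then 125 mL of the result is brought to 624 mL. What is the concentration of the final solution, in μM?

0.832 μM

Overall dilution factor = 2 × 1001 × 100 × 4.992 = 9.99 × 10⁵.
0.831 M / 9.99 × 10⁵ = 8.32 × 10⁻⁷ M = 0.832 μM.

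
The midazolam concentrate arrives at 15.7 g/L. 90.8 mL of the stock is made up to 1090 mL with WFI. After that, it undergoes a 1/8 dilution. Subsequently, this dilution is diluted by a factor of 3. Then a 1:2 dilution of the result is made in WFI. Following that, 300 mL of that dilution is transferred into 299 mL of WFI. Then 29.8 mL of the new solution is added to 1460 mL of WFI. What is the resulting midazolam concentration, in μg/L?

Overall dilution factor = 12.00 × 8 × 3 × 2 × 1.997 × 49.99 = 5.75 × 10⁴.
15.7 g/L / 5.75 × 10⁴ = 2.73 × 10⁻⁴ g/L = 273 μg/L.

273 μg/L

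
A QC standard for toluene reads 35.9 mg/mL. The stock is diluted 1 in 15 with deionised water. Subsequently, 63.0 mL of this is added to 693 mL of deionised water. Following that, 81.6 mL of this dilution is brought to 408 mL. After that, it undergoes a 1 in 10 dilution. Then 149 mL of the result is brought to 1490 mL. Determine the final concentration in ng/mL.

Overall dilution factor = 15 × 12 × 5 × 10 × 10 = 9.00 × 10⁴.
35.9 mg/mL / 9.00 × 10⁴ = 3.99 × 10⁻⁴ mg/mL = 399 ng/mL.

399 ng/mL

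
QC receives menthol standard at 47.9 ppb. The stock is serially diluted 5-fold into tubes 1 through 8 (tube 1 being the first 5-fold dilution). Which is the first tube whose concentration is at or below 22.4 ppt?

tube 5

Tube n has concentration 47.9 ppb / 5ⁿ.
Need 5ⁿ ≥ 47.9 ppb / 22.4 ppt = 2138, so n ≥ 4.76.
First such tube: n = 5.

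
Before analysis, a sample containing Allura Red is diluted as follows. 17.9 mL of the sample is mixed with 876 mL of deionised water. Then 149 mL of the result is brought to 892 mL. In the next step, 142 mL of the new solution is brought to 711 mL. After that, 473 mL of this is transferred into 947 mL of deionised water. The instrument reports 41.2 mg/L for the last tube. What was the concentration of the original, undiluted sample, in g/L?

Overall dilution factor = 49.94 × 5.987 × 5.007 × 3.002 = 4494.
Original = 41.2 mg/L × 4494 = 1.85 × 10⁵ mg/L = 185 g/L.

185 g/L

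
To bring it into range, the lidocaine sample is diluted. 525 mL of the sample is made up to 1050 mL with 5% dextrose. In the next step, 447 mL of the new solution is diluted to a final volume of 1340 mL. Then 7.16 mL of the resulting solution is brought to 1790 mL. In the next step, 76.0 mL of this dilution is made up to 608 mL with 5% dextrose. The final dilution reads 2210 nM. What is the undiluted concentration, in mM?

26.5 mM

Overall dilution factor = 2 × 2.998 × 250 × 8 = 1.20 × 10⁴.
Original = 2210 nM × 1.20 × 10⁴ = 2.65 × 10⁷ nM = 26.5 mM.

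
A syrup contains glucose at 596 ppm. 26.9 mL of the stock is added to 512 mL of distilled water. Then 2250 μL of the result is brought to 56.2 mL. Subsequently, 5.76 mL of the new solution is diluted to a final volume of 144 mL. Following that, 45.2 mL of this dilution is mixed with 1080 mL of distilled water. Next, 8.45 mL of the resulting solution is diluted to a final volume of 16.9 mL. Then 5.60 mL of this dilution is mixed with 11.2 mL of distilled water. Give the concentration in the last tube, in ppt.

Overall dilution factor = 20.03 × 24.98 × 25 × 24.89 × 2 × 3 = 1.87 × 10⁶.
596 ppm / 1.87 × 10⁶ = 3.19 × 10⁻⁴ ppm = 319 ppt.

319 ppt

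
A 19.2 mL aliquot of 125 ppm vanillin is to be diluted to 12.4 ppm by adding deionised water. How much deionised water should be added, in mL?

V₂ = C₁V₁/C₂ = 125 × 19.2 / 12.4 = 194 mL.
Diluent to add = V₂ − V₁ = 194 − 19.2 = 174 mL.

174 mL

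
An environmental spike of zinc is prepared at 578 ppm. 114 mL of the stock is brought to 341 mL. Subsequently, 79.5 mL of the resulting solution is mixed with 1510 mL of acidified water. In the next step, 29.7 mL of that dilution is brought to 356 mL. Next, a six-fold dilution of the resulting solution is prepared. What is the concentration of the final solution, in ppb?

Overall dilution factor = 2.991 × 19.99 × 11.99 × 6 = 4301.
578 ppm / 4301 = 0.134 ppm = 134 ppb.

134 ppb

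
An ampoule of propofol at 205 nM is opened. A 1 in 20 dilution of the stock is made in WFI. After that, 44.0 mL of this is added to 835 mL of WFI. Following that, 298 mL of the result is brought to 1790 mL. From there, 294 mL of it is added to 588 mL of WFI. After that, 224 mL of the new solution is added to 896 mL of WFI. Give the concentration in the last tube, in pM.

Overall dilution factor = 20 × 19.98 × 6.007 × 3 × 5 = 3.60 × 10⁴.
205 nM / 3.60 × 10⁴ = 5.69 × 10⁻³ nM = 5.69 pM.

5.69 pM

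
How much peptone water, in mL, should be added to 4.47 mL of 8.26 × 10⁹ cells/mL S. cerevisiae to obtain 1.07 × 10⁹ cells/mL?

V₂ = C₁V₁/C₂ = 8.26 × 10⁹ × 4.47 / 1.07 × 10⁹ = 34.5 mL.
Diluent to add = V₂ − V₁ = 34.5 − 4.47 = 30.0 mL.

30.0 mL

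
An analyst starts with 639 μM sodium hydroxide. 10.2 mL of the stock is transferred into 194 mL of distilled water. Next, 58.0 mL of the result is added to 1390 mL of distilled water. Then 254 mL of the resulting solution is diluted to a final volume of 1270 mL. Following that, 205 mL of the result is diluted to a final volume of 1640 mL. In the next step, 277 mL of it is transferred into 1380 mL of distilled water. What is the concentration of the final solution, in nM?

Overall dilution factor = 20.02 × 24.97 × 5 × 8 × 5.982 = 1.20 × 10⁵.
639 μM / 1.20 × 10⁵ = 5.34 × 10⁻³ μM = 5.34 nM.

5.34 nM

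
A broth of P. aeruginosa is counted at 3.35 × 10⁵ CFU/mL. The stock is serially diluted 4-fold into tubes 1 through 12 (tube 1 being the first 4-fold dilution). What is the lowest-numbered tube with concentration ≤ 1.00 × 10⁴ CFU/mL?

Tube n has concentration 3.35 × 10⁵ CFU/mL / 4ⁿ.
Need 4ⁿ ≥ 3.35 × 10⁵ CFU/mL / 1.00 × 10⁴ CFU/mL = 33.5, so n ≥ 2.53.
First such tube: n = 3.

tube 3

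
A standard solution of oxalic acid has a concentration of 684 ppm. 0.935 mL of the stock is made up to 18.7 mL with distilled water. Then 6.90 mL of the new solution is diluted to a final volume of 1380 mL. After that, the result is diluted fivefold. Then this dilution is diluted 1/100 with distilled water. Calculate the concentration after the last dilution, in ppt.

Overall dilution factor = 20 × 200 × 5 × 100 = 2.00 × 10⁶.
684 ppm / 2.00 × 10⁶ = 3.42 × 10⁻⁴ ppm = 342 ppt.

342 ppt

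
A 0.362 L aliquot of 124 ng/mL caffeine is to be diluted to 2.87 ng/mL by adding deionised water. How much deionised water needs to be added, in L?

V₂ = C₁V₁/C₂ = 124 × 0.362 / 2.87 = 15.6 L.
Diluent to add = V₂ − V₁ = 15.6 − 0.362 = 15.3 L.

15.3 L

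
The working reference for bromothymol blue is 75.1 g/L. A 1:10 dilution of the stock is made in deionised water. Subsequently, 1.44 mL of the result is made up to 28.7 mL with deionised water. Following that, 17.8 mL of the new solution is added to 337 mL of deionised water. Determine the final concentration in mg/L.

Overall dilution factor = 10 × 19.93 × 19.93 = 3973.
75.1 g/L / 3973 = 0.0189 g/L = 18.9 mg/L.

18.9 mg/L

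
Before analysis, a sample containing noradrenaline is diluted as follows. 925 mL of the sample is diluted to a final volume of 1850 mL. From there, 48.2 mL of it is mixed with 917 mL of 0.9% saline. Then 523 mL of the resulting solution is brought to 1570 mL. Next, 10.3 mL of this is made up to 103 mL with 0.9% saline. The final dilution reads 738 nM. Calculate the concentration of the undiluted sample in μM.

887 μM

Overall dilution factor = 2 × 20.02 × 3.002 × 10 = 1202.
Original = 738 nM × 1202 = 8.87 × 10⁵ nM = 887 μM.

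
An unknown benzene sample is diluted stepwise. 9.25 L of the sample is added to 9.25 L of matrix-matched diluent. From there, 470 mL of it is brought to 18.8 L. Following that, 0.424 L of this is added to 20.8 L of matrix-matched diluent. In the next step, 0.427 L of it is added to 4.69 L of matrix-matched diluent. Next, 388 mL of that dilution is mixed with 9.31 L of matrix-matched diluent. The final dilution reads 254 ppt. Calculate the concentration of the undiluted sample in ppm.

305 ppm

Overall dilution factor = 2 × 40 × 50.06 × 11.98 × 24.99 = 1.20 × 10⁶.
Original = 254 ppt × 1.20 × 10⁶ = 3.05 × 10⁸ ppt = 305 ppm.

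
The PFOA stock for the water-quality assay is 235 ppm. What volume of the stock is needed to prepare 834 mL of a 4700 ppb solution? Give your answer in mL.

4700 ppb = 4.70 ppm.
V₁ = C₂V₂/C₁ = 4.70 × 834 / 235 = 16.7 mL.

16.7 mL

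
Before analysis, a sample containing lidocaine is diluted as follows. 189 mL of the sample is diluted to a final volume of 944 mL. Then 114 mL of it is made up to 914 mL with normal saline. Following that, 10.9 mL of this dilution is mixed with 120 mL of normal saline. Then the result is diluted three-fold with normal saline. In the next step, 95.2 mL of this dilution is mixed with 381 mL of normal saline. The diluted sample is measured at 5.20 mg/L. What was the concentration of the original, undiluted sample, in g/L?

Overall dilution factor = 4.995 × 8.018 × 12.01 × 3 × 5.002 = 7217.
Original = 5.20 mg/L × 7217 = 3.75 × 10⁴ mg/L = 37.5 g/L.

37.5 g/L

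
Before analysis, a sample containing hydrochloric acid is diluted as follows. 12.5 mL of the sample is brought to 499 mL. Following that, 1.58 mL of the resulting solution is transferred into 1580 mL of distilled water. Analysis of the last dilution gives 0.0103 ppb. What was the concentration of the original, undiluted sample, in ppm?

Overall dilution factor = 39.92 × 1001 = 4.00 × 10⁴.
Original = 0.0103 ppb × 4.00 × 10⁴ = 412 ppb = 0.412 ppm.

0.412 ppm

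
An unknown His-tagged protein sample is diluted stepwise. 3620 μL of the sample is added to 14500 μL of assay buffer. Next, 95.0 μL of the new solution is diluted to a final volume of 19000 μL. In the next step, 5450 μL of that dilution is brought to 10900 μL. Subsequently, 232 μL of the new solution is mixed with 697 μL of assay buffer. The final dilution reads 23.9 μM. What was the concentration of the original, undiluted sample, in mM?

Overall dilution factor = 5.006 × 200 × 2 × 4.004 = 8017.
Original = 23.9 μM × 8017 = 1.92 × 10⁵ μM = 192 mM.

192 mM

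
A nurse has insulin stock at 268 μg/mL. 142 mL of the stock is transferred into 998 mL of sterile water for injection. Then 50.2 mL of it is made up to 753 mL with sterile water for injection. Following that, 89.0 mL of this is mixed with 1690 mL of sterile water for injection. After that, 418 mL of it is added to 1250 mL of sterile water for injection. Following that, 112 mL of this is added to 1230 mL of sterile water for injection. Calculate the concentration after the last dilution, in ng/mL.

Overall dilution factor = 8.028 × 15 × 19.99 × 3.990 × 11.98 = 1.15 × 10⁵.
268 μg/mL / 1.15 × 10⁵ = 2.33 × 10⁻³ μg/mL = 2.33 ng/mL.

2.33 ng/mL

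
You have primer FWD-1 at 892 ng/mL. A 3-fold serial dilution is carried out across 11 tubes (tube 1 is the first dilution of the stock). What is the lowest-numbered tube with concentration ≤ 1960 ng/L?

tube 6

Tube n has concentration 892 ng/mL / 3ⁿ.
Need 3ⁿ ≥ 892 ng/mL / 1960 ng/L = 455, so n ≥ 5.57.
First such tube: n = 6.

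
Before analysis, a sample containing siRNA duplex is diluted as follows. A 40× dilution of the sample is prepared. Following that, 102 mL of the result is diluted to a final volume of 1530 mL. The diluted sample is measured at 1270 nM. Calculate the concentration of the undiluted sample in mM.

Overall dilution factor = 40 × 15 = 600.
Original = 1270 nM × 600 = 7.62 × 10⁵ nM = 0.762 mM.

0.762 mM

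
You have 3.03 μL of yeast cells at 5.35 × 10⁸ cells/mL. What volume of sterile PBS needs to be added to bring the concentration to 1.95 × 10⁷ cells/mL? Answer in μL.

V₂ = C₁V₁/C₂ = 5.35 × 10⁸ × 3.03 / 1.95 × 10⁷ = 83.1 μL.
Diluent to add = V₂ − V₁ = 83.1 − 3.03 = 80.1 μL.

80.1 μL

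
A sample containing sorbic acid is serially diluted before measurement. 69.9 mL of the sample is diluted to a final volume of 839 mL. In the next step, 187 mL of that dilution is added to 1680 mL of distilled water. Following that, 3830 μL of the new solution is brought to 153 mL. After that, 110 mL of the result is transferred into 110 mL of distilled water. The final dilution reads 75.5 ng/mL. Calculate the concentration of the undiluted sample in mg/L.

723 mg/L

Overall dilution factor = 12.00 × 9.984 × 39.95 × 2 = 9574.
Original = 75.5 ng/mL × 9574 = 7.23 × 10⁵ ng/mL = 723 mg/L.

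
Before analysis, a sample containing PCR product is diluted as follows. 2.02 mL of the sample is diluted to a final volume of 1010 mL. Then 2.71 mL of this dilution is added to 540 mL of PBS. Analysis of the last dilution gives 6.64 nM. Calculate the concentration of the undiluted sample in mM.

0.665 mM

Overall dilution factor = 500 × 200.3 = 1.00 × 10⁵.
Original = 6.64 nM × 1.00 × 10⁵ = 6.65 × 10⁵ nM = 0.665 mM.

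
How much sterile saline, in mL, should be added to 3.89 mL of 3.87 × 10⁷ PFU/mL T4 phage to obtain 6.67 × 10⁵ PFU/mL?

V₂ = C₁V₁/C₂ = 3.87 × 10⁷ × 3.89 / 6.67 × 10⁵ = 226 mL.
Diluent to add = V₂ − V₁ = 226 − 3.89 = 222 mL.

222 mL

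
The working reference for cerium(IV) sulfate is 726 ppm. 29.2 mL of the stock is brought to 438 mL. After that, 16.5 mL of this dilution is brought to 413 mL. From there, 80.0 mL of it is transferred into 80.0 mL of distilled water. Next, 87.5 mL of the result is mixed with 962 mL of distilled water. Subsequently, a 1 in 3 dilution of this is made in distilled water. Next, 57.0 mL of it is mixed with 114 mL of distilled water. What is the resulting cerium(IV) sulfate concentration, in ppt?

8960 ppt

Overall dilution factor = 15 × 25.03 × 2 × 11.99 × 3 × 3 = 8.11 × 10⁴.
726 ppm / 8.11 × 10⁴ = 8.96 × 10⁻³ ppm = 8960 ppt.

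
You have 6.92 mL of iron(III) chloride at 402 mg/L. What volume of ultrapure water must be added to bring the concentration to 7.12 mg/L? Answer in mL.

384 mL

V₂ = C₁V₁/C₂ = 402 × 6.92 / 7.12 = 391 mL.
Diluent to add = V₂ − V₁ = 391 − 6.92 = 384 mL.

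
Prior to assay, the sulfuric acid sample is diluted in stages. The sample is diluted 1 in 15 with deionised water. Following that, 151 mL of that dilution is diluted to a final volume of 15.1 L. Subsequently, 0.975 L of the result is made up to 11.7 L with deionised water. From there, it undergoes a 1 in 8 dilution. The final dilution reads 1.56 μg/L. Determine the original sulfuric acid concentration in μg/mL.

Overall dilution factor = 15 × 100 × 12 × 8 = 1.44 × 10⁵.
Original = 1.56 μg/L × 1.44 × 10⁵ = 2.25 × 10⁵ μg/L = 225 μg/mL.

225 μg/mL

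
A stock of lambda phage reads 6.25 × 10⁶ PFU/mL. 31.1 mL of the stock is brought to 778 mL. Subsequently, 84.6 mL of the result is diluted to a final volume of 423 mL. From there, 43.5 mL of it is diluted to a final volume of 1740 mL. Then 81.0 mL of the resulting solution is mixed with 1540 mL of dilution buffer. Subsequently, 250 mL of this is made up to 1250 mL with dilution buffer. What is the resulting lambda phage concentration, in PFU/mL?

12.5 PFU/mL

Overall dilution factor = 25.02 × 5 × 40 × 20.01 × 5 = 5.01 × 10⁵.
6.25 × 10⁶ PFU/mL / 5.01 × 10⁵ = 12.5 PFU/mL.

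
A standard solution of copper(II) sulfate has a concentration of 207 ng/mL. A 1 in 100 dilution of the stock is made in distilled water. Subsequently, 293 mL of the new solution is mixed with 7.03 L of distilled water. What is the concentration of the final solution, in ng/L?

82.8 ng/L

Overall dilution factor = 100 × 24.99 = 2499.
207 ng/mL / 2499 = 0.0828 ng/mL = 82.8 ng/L.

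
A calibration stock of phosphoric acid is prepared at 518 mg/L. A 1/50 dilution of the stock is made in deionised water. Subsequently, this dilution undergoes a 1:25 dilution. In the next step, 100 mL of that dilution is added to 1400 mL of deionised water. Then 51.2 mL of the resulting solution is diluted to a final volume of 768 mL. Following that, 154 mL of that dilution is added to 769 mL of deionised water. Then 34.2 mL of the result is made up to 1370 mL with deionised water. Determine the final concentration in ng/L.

7.67 ng/L

Overall dilution factor = 50 × 25 × 15 × 15 × 5.994 × 40.06 = 6.75 × 10⁷.
518 mg/L / 6.75 × 10⁷ = 7.67 × 10⁻⁶ mg/L = 7.67 ng/L.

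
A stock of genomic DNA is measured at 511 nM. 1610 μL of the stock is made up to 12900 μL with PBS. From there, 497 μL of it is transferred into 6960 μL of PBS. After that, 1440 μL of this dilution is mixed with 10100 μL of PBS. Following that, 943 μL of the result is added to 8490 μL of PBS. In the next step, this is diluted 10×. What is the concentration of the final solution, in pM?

5.30 pM

Overall dilution factor = 8.012 × 15.00 × 8.014 × 10.00 × 10 = 9.64 × 10⁴.
511 nM / 9.64 × 10⁴ = 5.30 × 10⁻³ nM = 5.30 pM.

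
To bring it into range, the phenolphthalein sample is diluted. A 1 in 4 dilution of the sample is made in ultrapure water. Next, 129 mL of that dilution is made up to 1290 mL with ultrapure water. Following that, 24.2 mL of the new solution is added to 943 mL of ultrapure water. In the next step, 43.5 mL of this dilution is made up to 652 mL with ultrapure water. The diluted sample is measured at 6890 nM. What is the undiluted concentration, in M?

0.165 M

Overall dilution factor = 4 × 10 × 39.97 × 14.99 = 2.40 × 10⁴.
Original = 6890 nM × 2.40 × 10⁴ = 1.65 × 10⁸ nM = 0.165 M.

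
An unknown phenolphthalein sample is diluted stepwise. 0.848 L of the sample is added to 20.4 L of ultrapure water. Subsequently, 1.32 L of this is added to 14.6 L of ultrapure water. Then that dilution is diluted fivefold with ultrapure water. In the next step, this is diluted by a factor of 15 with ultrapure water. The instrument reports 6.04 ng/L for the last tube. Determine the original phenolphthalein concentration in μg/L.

Overall dilution factor = 25.06 × 12.06 × 5 × 15 = 2.27 × 10⁴.
Original = 6.04 ng/L × 2.27 × 10⁴ = 1.37 × 10⁵ ng/L = 137 μg/L.

137 μg/L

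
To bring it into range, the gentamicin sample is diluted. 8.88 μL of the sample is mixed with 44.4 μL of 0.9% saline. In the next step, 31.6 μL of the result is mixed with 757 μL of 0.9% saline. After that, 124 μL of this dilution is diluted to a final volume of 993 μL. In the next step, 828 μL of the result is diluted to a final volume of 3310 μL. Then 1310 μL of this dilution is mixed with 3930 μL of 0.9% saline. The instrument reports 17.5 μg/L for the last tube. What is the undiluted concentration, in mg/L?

Overall dilution factor = 6 × 24.96 × 8.008 × 3.998 × 4 = 1.92 × 10⁴.
Original = 17.5 μg/L × 1.92 × 10⁴ = 3.36 × 10⁵ μg/L = 336 mg/L.

336 mg/L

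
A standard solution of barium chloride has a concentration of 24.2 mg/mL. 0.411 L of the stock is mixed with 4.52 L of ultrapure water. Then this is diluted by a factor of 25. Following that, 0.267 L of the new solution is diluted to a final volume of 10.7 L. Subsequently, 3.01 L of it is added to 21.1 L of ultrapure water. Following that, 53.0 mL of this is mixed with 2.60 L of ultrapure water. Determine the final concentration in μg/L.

Overall dilution factor = 12.00 × 25 × 40.07 × 8.010 × 50.06 = 4.82 × 10⁶.
24.2 mg/mL / 4.82 × 10⁶ = 5.02 × 10⁻⁶ mg/mL = 5.02 μg/L.

5.02 μg/L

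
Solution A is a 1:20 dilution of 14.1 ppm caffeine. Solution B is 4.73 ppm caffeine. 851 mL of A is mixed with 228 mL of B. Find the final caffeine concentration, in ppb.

C_A = 14.1 ppm / 20 = 0.705 ppm.
C_mix = (C_A·V_A + C_B·V_B)/(V_A + V_B) = (0.705×851 + 4.73×228) / 1079 = 1.56 ppm = 1560 ppb.

1560 ppb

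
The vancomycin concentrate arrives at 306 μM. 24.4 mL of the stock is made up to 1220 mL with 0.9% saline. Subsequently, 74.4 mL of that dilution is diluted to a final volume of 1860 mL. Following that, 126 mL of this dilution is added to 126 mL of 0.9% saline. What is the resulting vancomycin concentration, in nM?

Overall dilution factor = 50 × 25 × 2 = 2500.
306 μM / 2500 = 0.122 μM = 122 nM.

122 nM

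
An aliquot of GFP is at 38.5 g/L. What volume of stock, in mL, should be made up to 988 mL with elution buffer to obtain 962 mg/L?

24.7 mL

962 mg/L = 0.962 g/L.
V₁ = C₂V₂/C₁ = 0.962 × 988 / 38.5 = 24.7 mL.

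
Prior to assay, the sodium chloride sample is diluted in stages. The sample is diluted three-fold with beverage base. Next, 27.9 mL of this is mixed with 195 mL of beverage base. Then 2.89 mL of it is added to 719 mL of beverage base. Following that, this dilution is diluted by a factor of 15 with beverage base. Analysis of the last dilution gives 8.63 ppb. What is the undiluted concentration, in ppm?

Overall dilution factor = 3 × 7.989 × 249.8 × 15 = 8.98 × 10⁴.
Original = 8.63 ppb × 8.98 × 10⁴ = 7.75 × 10⁵ ppb = 775 ppm.

775 ppm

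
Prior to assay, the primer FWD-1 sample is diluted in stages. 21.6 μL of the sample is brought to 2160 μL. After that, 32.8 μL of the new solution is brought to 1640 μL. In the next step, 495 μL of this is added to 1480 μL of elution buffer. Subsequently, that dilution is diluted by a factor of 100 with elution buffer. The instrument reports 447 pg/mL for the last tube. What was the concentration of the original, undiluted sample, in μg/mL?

Overall dilution factor = 100 × 50 × 3.990 × 100 = 1.99 × 10⁶.
Original = 447 pg/mL × 1.99 × 10⁶ = 8.92 × 10⁸ pg/mL = 892 μg/mL.

892 μg/mL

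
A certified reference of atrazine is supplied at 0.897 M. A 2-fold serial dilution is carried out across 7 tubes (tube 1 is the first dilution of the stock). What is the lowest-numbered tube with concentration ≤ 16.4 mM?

Tube n has concentration 0.897 M / 2ⁿ.
Need 2ⁿ ≥ 0.897 M / 16.4 mM = 54.7, so n ≥ 5.77.
First such tube: n = 6.

tube 6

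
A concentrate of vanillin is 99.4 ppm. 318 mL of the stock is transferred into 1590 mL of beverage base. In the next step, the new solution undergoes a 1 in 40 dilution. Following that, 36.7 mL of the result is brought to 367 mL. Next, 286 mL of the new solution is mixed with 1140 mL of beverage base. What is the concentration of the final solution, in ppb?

Overall dilution factor = 6 × 40 × 10 × 4.986 = 1.20 × 10⁴.
99.4 ppm / 1.20 × 10⁴ = 8.31 × 10⁻³ ppm = 8.31 ppb.

8.31 ppb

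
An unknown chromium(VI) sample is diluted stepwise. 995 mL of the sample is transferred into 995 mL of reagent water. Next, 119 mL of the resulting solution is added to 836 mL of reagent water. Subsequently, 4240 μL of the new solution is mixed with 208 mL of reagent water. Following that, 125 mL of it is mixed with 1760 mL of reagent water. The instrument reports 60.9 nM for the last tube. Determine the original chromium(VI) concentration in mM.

Overall dilution factor = 2 × 8.025 × 50.06 × 15.08 = 1.21 × 10⁴.
Original = 60.9 nM × 1.21 × 10⁴ = 7.38 × 10⁵ nM = 0.738 mM.

0.738 mM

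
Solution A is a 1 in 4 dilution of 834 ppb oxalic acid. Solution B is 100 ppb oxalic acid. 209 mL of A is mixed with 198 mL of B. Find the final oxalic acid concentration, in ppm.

0.156 ppm

C_A = 834 ppb / 4 = 208 ppb.
C_mix = (C_A·V_A + C_B·V_B)/(V_A + V_B) = (208×209 + 100×198) / 407.0 = 156 ppb = 0.156 ppm.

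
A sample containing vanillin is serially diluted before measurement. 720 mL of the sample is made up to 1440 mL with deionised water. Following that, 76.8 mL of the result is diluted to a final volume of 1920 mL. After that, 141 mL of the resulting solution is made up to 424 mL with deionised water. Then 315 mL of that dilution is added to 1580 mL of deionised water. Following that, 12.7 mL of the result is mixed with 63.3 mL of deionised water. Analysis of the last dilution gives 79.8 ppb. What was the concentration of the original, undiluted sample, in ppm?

Overall dilution factor = 2 × 25 × 3.007 × 6.016 × 5.984 = 5413.
Original = 79.8 ppb × 5413 = 4.32 × 10⁵ ppb = 432 ppm.

432 ppm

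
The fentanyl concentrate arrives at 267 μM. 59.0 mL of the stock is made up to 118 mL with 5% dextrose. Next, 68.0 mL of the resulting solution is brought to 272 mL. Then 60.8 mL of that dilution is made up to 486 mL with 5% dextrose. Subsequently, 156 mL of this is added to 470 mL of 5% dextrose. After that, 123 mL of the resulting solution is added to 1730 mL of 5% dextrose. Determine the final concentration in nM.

Overall dilution factor = 2 × 4 × 7.993 × 4.013 × 15.07 = 3866.
267 μM / 3866 = 0.0691 μM = 69.1 nM.

69.1 nM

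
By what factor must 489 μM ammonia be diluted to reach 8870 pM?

5.51 × 10⁴

Factor = C₀/C_target = 489 μM / 8870 pM = 5.51 × 10⁴.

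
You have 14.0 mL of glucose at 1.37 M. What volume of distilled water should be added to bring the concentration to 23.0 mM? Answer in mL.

23.0 mM = 0.0230 M.
V₂ = C₁V₁/C₂ = 1.37 × 14.0 / 0.0230 = 834 mL.
Diluent to add = V₂ − V₁ = 834 − 14.0 = 820 mL.

820 mL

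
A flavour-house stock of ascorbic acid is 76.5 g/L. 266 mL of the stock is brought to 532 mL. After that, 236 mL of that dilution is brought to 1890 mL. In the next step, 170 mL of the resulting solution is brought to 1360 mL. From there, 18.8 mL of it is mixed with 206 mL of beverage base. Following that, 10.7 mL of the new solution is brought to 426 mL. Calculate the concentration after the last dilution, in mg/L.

Overall dilution factor = 2 × 8.008 × 8 × 11.96 × 39.81 = 6.10 × 10⁴.
76.5 g/L / 6.10 × 10⁴ = 1.25 × 10⁻³ g/L = 1.25 mg/L.

1.25 mg/L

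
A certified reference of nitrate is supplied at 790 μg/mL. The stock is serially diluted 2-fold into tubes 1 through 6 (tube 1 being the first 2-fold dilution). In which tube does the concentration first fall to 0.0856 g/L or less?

Tube n has concentration 790 μg/mL / 2ⁿ.
Need 2ⁿ ≥ 790 μg/mL / 0.0856 g/L = 9.23, so n ≥ 3.21.
First such tube: n = 4.

tube 4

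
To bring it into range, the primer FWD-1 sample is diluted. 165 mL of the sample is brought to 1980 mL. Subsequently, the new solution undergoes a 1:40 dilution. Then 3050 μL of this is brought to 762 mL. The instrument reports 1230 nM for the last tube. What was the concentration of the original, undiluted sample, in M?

0.148 M

Overall dilution factor = 12 × 40 × 249.8 = 1.20 × 10⁵.
Original = 1230 nM × 1.20 × 10⁵ = 1.48 × 10⁸ nM = 0.148 M.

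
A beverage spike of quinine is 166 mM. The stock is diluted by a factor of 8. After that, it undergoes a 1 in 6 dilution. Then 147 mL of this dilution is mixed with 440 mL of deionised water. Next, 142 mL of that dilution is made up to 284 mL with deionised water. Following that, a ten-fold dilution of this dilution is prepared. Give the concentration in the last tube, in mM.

Overall dilution factor = 8 × 6 × 3.993 × 2 × 10 = 3833.
166 mM / 3833 = 0.0433 mM.

0.0433 mM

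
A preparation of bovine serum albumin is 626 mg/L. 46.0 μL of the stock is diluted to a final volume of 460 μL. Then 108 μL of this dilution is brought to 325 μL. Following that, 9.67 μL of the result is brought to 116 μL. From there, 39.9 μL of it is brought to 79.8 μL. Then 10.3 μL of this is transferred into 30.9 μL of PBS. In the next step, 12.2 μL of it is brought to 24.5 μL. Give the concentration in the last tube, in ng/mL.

Overall dilution factor = 10 × 3.009 × 12.00 × 2 × 4 × 2.008 = 5799.
626 mg/L / 5799 = 0.108 mg/L = 108 ng/mL.

108 ng/mL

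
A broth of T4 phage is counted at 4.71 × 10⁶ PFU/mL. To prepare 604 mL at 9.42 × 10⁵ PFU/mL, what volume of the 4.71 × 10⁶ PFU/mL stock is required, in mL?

121 mL

V₁ = C₂V₂/C₁ = 9.42 × 10⁵ × 604 / 4.71 × 10⁶ = 121 mL.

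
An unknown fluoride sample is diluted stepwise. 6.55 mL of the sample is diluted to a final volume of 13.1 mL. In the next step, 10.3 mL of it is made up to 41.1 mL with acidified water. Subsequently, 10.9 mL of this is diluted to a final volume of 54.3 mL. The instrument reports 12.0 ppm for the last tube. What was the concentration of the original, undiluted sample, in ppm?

Overall dilution factor = 2 × 3.990 × 4.982 = 39.8.
Original = 12.0 ppm × 39.8 = 477 ppm.

477 ppm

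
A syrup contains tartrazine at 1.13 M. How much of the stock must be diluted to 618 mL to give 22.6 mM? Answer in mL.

22.6 mM = 0.0226 M.
V₁ = C₂V₂/C₁ = 0.0226 × 618 / 1.13 = 12.4 mL.

12.4 mL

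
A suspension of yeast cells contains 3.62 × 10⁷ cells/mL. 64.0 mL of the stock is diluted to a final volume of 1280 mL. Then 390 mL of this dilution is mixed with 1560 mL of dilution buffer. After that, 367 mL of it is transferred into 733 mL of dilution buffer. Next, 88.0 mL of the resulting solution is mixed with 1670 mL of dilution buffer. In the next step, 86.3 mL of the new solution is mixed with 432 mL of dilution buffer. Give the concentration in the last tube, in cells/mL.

1010 cells/mL

Overall dilution factor = 20 × 5 × 2.997 × 19.98 × 6.006 = 3.60 × 10⁴.
3.62 × 10⁷ cells/mL / 3.60 × 10⁴ = 1010 cells/mL.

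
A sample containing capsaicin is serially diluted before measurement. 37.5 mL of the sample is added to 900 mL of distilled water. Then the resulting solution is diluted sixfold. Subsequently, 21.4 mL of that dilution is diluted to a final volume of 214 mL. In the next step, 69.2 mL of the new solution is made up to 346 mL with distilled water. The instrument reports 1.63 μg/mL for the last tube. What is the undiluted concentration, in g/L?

Overall dilution factor = 25 × 6 × 10 × 5 = 7500.
Original = 1.63 μg/mL × 7500 = 1.22 × 10⁴ μg/mL = 12.2 g/L.

12.2 g/L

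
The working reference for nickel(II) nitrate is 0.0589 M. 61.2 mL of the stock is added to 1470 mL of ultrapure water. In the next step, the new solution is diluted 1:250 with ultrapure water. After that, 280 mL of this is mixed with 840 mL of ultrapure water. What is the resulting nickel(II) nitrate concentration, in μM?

2.35 μM

Overall dilution factor = 25.02 × 250 × 4 = 2.50 × 10⁴.
0.0589 M / 2.50 × 10⁴ = 2.35 × 10⁻⁶ M = 2.35 μM.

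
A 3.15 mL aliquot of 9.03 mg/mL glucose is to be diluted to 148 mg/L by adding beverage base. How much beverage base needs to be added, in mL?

148 mg/L = 0.148 mg/mL.
V₂ = C₁V₁/C₂ = 9.03 × 3.15 / 0.148 = 192 mL.
Diluent to add = V₂ − V₁ = 192 − 3.15 = 189 mL.

189 mL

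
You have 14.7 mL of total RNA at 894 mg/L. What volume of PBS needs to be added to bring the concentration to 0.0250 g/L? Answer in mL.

511 mL

0.0250 g/L = 25.0 mg/L.
V₂ = C₁V₁/C₂ = 894 × 14.7 / 25.0 = 526 mL.
Diluent to add = V₂ − V₁ = 526 − 14.7 = 511 mL.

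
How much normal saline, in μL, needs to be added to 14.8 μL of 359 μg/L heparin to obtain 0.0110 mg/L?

0.0110 mg/L = 11.0 μg/L.
V₂ = C₁V₁/C₂ = 359 × 14.8 / 11.0 = 483 μL.
Diluent to add = V₂ − V₁ = 483 − 14.8 = 468 μL.

468 μL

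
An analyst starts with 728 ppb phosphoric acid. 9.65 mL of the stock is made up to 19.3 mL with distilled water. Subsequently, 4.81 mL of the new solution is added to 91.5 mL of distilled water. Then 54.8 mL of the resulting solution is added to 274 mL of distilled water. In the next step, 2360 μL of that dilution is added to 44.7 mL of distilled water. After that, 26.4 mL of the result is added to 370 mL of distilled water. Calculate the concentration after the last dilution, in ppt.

Overall dilution factor = 2 × 20.02 × 6 × 19.94 × 15.02 = 7.19 × 10⁴.
728 ppb / 7.19 × 10⁴ = 0.0101 ppb = 10.1 ppt.

10.1 ppt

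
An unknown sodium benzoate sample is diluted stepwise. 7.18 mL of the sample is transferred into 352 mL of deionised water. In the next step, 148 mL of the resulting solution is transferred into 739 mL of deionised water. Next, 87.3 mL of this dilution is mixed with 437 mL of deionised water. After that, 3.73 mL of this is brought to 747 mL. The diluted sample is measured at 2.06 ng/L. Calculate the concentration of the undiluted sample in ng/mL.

Overall dilution factor = 50.03 × 5.993 × 6.006 × 200.3 = 3.61 × 10⁵.
Original = 2.06 ng/L × 3.61 × 10⁵ = 7.43 × 10⁵ ng/L = 743 ng/mL.

743 ng/mL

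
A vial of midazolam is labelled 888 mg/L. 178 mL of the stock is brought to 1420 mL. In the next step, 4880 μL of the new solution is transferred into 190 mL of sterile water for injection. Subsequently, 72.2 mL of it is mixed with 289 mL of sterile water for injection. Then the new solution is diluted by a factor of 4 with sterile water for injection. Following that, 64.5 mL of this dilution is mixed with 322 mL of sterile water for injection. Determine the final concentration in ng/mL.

Overall dilution factor = 7.978 × 39.93 × 5.003 × 4 × 5.992 = 3.82 × 10⁴.
888 mg/L / 3.82 × 10⁴ = 0.0232 mg/L = 23.2 ng/mL.

23.2 ng/mL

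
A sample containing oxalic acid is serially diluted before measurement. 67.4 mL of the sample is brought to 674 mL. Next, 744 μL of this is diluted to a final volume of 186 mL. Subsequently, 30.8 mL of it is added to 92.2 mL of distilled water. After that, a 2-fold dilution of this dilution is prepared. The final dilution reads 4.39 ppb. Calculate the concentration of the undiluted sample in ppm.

87.7 ppm

Overall dilution factor = 10 × 250 × 3.994 × 2 = 2.00 × 10⁴.
Original = 4.39 ppb × 2.00 × 10⁴ = 8.77 × 10⁴ ppb = 87.7 ppm.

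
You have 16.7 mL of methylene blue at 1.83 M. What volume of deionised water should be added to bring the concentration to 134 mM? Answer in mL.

134 mM = 0.134 M.
V₂ = C₁V₁/C₂ = 1.83 × 16.7 / 0.134 = 228 mL.
Diluent to add = V₂ − V₁ = 228 − 16.7 = 211 mL.

211 mL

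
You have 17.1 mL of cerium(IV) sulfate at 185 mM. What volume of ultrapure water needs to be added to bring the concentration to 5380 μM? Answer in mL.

5380 μM = 5.38 mM.
V₂ = C₁V₁/C₂ = 185 × 17.1 / 5.38 = 588 mL.
Diluent to add = V₂ − V₁ = 588 − 17.1 = 571 mL.

571 mL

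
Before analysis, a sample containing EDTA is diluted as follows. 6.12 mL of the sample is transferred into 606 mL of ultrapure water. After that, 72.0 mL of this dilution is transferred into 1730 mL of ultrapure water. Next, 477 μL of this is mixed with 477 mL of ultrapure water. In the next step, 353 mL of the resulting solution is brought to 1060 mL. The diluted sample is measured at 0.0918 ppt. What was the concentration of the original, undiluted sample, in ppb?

Overall dilution factor = 100.0 × 25.03 × 1001 × 3.003 = 7.52 × 10⁶.
Original = 0.0918 ppt × 7.52 × 10⁶ = 6.91 × 10⁵ ppt = 691 ppb.

691 ppb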